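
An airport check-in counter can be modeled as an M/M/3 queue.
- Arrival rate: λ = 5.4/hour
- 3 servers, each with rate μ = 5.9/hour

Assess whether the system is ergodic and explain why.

Stability requires ρ = λ/(cμ) < 1
ρ = 5.4/(3 × 5.9) = 5.4/17.70 = 0.3051
Since 0.3051 < 1, the system is STABLE.
The servers are busy 30.51% of the time.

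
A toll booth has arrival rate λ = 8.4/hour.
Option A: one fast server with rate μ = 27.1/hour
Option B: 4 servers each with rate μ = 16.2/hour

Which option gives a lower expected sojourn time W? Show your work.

Option A: single server μ = 27.1 (M/M/1)
  ρ_A = 8.4/27.1 = 0.3100
  W_A = 1/(μ-λ) = 1/(27.1-8.4) = 1/18.70 = 0.05348

Option B: 4 servers μ = 16.2 (M/M/4)
  ρ_B = λ/(cμ) = 8.4/(4×16.2) = 0.1296
  Offered load a = λ/μ = cρ = 8.4/16.2 = 0.5185
  P₀ = [ Σₙ₌₀^3 aⁿ/n! + a^4/(4!(1-ρ)) ]⁻¹
  Σ = a^0/0! + a^1/1! + a^2/2! + a^3/3! = 1.0000 + 0.51852 + 0.13443 + 0.023235 = 1.6762
  a^4/(4!(1-ρ)) = 0.07229/(24 × 0.8704) = 0.003461
  P₀ = 1/(1.6762 + 0.003461) = 0.5954
  Lq = P₀·a^4·ρ / (4!(1-ρ)²) = 0.5954 × 0.07229 × 0.1296 / (24 × 0.7575) = 0.0003068
  Wq_B = Lq/λ = 0.00030685/8.4 = 0.000036530
  W_B = Wq_B + 1/μ = 0.000036530 + 0.061728 = 0.06176

Since W_A = 0.05348 < W_B = 0.06176, Option A (single fast server) has the shorter time in system.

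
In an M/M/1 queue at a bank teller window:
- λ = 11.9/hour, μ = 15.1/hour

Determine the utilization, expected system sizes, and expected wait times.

Step 1: ρ = λ/μ = 11.9/15.1 = 0.7881
Step 2: L = λ/(μ-λ) = 11.9/3.20 = 3.7188
Step 3: Lq = λ²/(μ(μ-λ)) = 141.61/(15.1×3.20) = 2.9307
Step 4: W = 1/(μ-λ) = 1/3.20 = 0.3125
Step 5: Wq = λ/(μ(μ-λ)) = 11.9/(15.1×3.20) = 0.2463
Step 6: P(0) = 1-ρ = 0.2119
Verify: L = λW = 11.9×0.3125 = 3.7188 ✔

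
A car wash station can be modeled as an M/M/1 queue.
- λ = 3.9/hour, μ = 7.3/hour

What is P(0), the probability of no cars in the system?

ρ = λ/μ = 3.9/7.3 = 0.5342
P(0) = 1 - ρ = 1 - 0.5342 = 0.4658
The server is idle 46.58% of the time.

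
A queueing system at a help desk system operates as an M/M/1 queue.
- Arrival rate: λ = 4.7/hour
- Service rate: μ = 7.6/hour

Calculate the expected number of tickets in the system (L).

ρ = λ/μ = 4.7/7.6 = 0.6184
For M/M/1: L = λ/(μ-λ)
L = 4.7/(7.6-4.7) = 4.7/2.90
L = 1.6207 tickets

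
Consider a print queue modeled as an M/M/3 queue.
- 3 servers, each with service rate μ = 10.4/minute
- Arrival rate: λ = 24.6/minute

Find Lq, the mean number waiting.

Traffic intensity: ρ = λ/(cμ) = 24.6/(3×10.4) = 0.7885
Since ρ = 0.7885 < 1, system is stable.
Offered load a = λ/μ = cρ = 24.6/10.4 = 2.3654
P₀ = [ Σₙ₌₀^2 aⁿ/n! + a^3/(3!(1-ρ)) ]⁻¹
Σ = a^0/0! + a^1/1! + a^2/2! = 1.0000 + 2.3654 + 2.7975 = 6.1629
a^3/(3!(1-ρ)) = 13.2344/(6 × 0.211538) = 10.4271
P₀ = 1/(6.1629 + 10.4271) = 0.06028
Lq = P₀·a^3·ρ / (3!(1-ρ)²) = 0.0602771 × 13.2344 × 0.788462 / (6 × 0.0447485) = 2.3427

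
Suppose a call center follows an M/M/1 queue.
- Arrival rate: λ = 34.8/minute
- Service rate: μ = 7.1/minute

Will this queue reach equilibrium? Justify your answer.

Stability requires ρ = λ/(cμ) < 1
ρ = 34.8/(1 × 7.1) = 34.8/7.10 = 4.9014
Since 4.9014 ≥ 1, the system is UNSTABLE.
Queue grows without bound. Need μ > λ = 34.8.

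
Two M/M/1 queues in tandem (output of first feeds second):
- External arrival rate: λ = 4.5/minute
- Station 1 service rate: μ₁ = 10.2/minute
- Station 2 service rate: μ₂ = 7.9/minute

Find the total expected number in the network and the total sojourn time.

By Jackson's theorem, each station behaves as independent M/M/1.
Station 1: ρ₁ = 4.5/10.2 = 0.4412, L₁ = ρ₁/(1-ρ₁) = λ/(μ₁-λ) = 4.5/5.70 = 0.7895
Station 2: ρ₂ = 4.5/7.9 = 0.5696, L₂ = ρ₂/(1-ρ₂) = λ/(μ₂-λ) = 4.5/3.40 = 1.3235
Total: L = L₁ + L₂ = 0.7895 + 1.3235 = 2.1130
W = L/λ = 2.1130/4.5 = 0.4696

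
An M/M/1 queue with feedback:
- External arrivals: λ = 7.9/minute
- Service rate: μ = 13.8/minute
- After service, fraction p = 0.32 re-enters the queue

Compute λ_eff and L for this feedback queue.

Effective arrival rate: λ_eff = λ/(1-p) = 7.9/(1-0.32) = 7.9/0.68 = 11.6176
ρ = λ_eff/μ = 11.6176/13.8 = 0.84186
L = ρ/(1-ρ) = 0.84186/(1-0.84186) = 5.3235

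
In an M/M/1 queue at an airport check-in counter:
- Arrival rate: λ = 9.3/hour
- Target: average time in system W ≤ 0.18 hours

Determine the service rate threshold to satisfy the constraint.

For M/M/1: W = 1/(μ-λ)
Need W ≤ 0.18, so 1/(μ-λ) ≤ 0.18
μ - λ ≥ 1/0.18 = 5.5556
μ ≥ 9.3 + 5.5556 = 14.8556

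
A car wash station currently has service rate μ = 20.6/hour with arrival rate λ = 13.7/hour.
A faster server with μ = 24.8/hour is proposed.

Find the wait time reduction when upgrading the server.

System 1: ρ₁ = 13.7/20.6 = 0.6650, W₁ = 1/(20.6-13.7) = 0.14493
System 2: ρ₂ = 13.7/24.8 = 0.5524, W₂ = 1/(24.8-13.7) = 0.090090
Improvement: (W₁-W₂)/W₁ = (0.14493-0.090090)/0.14493 = 37.84%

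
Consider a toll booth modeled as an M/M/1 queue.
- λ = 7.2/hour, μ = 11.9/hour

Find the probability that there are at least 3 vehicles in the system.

ρ = λ/μ = 7.2/11.9 = 0.60504
P(N ≥ n) = ρⁿ
P(N ≥ 3) = 0.60504^3
P(N ≥ 3) = 0.2215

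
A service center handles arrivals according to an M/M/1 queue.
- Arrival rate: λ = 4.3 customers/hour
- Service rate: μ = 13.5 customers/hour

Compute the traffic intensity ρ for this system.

Server utilization: ρ = λ/μ
ρ = 4.3/13.5 = 0.3185
The server is busy 31.85% of the time.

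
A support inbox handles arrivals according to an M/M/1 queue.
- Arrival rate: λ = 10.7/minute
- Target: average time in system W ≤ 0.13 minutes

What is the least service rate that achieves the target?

For M/M/1: W = 1/(μ-λ)
Need W ≤ 0.13, so 1/(μ-λ) ≤ 0.13
μ - λ ≥ 1/0.13 = 7.6923
μ ≥ 10.7 + 7.6923 = 18.3923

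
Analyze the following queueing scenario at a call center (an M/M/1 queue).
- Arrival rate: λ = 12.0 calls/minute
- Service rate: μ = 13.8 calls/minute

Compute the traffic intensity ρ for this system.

Server utilization: ρ = λ/μ
ρ = 12.0/13.8 = 0.8696
The server is busy 86.96% of the time.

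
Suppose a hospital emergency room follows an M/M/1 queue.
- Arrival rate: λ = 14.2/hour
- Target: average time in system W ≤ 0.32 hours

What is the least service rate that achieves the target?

For M/M/1: W = 1/(μ-λ)
Need W ≤ 0.32, so 1/(μ-λ) ≤ 0.32
μ - λ ≥ 1/0.32 = 3.1250
μ ≥ 14.2 + 3.1250 = 17.3250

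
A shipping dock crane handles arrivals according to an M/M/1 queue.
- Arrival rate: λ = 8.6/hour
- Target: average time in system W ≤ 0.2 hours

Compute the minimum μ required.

For M/M/1: W = 1/(μ-λ)
Need W ≤ 0.2, so 1/(μ-λ) ≤ 0.2
μ - λ ≥ 1/0.2 = 5.0000
μ ≥ 8.6 + 5.0000 = 13.6000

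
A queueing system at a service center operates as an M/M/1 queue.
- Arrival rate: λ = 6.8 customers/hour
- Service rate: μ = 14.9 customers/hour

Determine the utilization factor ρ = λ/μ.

Server utilization: ρ = λ/μ
ρ = 6.8/14.9 = 0.4564
The server is busy 45.64% of the time.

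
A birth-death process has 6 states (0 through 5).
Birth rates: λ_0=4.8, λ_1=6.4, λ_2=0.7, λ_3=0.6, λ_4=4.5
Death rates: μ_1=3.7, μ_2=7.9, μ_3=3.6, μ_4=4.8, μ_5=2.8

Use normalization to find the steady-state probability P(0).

Ratios P(n)/P(0) = (λ₀···λₙ₋₁)/(μ₁···μₙ):
P(1)/P(0) = (4.8)/(3.7) = 1.29730
P(2)/P(0) = (4.8×6.4)/(3.7×7.9) = 1.05098
P(3)/P(0) = (4.8×6.4×0.7)/(3.7×7.9×3.6) = 0.204356
P(4)/P(0) = (4.8×6.4×0.7×0.6)/(3.7×7.9×3.6×4.8) = 0.0255445
P(5)/P(0) = (4.8×6.4×0.7×0.6×4.5)/(3.7×7.9×3.6×4.8×2.8) = 0.0410537

Normalization: ∑ P(n) = 1
P(0) × (1.00000 + 1.29730 + 1.05098 + 0.204356 + 0.0255445 + 0.0410537) = 1
P(0) × 3.6192 = 1
P(0) = 1/3.6192 = 0.2763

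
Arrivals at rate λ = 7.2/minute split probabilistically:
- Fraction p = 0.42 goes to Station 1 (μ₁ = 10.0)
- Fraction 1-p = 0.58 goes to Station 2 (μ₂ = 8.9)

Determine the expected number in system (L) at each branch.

Effective rates: λ₁ = 7.2×0.42 = 3.024, λ₂ = 7.2×0.58 = 4.176
Station 1: ρ₁ = 3.024/10.0 = 0.3024, L₁ = ρ₁/(1-ρ₁) = 0.3024/(1-0.3024) = 0.4335
Station 2: ρ₂ = 4.176/8.9 = 0.46921, L₂ = ρ₂/(1-ρ₂) = 0.46921/(1-0.46921) = 0.8840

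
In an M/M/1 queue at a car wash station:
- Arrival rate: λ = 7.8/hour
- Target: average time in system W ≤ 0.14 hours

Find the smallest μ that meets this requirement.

For M/M/1: W = 1/(μ-λ)
Need W ≤ 0.14, so 1/(μ-λ) ≤ 0.14
μ - λ ≥ 1/0.14 = 7.1429
μ ≥ 7.8 + 7.1429 = 14.9429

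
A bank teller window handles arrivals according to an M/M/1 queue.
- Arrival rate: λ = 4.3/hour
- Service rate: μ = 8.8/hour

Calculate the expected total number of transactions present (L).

ρ = λ/μ = 4.3/8.8 = 0.4886
For M/M/1: L = λ/(μ-λ)
L = 4.3/(8.8-4.3) = 4.3/4.50
L = 0.9556 transactions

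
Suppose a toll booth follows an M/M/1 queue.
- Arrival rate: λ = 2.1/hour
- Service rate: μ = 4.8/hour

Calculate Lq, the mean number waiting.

ρ = λ/μ = 2.1/4.8 = 0.4375
For M/M/1: Lq = λ²/(μ(μ-λ))
Lq = 4.41/(4.8 × 2.70)
Lq = 0.3403 vehicles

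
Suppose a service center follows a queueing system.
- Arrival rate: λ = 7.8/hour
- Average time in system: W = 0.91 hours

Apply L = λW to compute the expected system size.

Little's Law: L = λW
L = 7.8 × 0.91 = 7.0980 customers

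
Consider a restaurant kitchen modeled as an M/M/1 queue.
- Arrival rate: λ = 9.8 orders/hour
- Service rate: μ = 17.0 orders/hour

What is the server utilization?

Server utilization: ρ = λ/μ
ρ = 9.8/17.0 = 0.5765
The server is busy 57.65% of the time.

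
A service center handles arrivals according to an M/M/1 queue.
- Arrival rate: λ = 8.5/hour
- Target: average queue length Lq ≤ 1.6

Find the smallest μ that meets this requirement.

For M/M/1: Lq = λ²/(μ(μ-λ))
Need Lq ≤ 1.6, i.e. μ(μ-λ) ≥ λ²/1.6
μ² - 8.5μ - 72.25/1.6 ≥ 0  →  μ² - 8.5μ - 45.15625 ≥ 0
Quadratic formula (positive root): μ = [λ + √(λ² + 4×45.15625)]/2
Discriminant: 72.25 + 4×45.15625 = 252.8750, √252.8750 = 15.9020
μ ≥ (8.5 + 15.9020)/2 = 12.2010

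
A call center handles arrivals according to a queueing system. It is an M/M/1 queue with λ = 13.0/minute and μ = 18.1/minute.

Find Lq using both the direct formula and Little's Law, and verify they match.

Method 1 (direct): Lq = λ²/(μ(μ-λ)) = 169.00/(18.1 × 5.10) = 1.8308

Method 2 (Little's Law):
W = 1/(μ-λ) = 1/5.10 = 0.19608
Wq = W - 1/μ = 0.19608 - 0.055249 = 0.14083
Lq = λWq = 13.0 × 0.14083 = 1.8308 ✔ (matches Method 1)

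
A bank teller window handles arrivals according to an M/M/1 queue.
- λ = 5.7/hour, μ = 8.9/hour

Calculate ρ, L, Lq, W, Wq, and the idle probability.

Step 1: ρ = λ/μ = 5.7/8.9 = 0.6404
Step 2: L = λ/(μ-λ) = 5.7/3.20 = 1.7812
Step 3: Lq = λ²/(μ(μ-λ)) = 32.49/(8.9×3.20) = 1.1408
Step 4: W = 1/(μ-λ) = 1/3.20 = 0.3125
Step 5: Wq = λ/(μ(μ-λ)) = 5.7/(8.9×3.20) = 0.2001
Step 6: P(0) = 1-ρ = 0.3596
Verify: L = λW = 5.7×0.3125 = 1.7812 ✔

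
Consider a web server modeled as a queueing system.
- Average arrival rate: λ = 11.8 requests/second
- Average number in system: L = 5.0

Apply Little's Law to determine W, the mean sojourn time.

Little's Law: L = λW, so W = L/λ
W = 5.0/11.8 = 0.4237 seconds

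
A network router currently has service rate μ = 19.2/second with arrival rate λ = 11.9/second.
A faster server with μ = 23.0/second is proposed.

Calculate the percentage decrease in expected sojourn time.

System 1: ρ₁ = 11.9/19.2 = 0.6198, W₁ = 1/(19.2-11.9) = 0.136986
System 2: ρ₂ = 11.9/23.0 = 0.5174, W₂ = 1/(23.0-11.9) = 0.0900901
Improvement: (W₁-W₂)/W₁ = (0.136986-0.0900901)/0.136986 = 34.23%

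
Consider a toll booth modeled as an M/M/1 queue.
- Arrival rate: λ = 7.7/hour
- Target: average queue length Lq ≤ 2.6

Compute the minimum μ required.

For M/M/1: Lq = λ²/(μ(μ-λ))
Need Lq ≤ 2.6, i.e. μ(μ-λ) ≥ λ²/2.6
μ² - 7.7μ - 59.29/2.6 ≥ 0  →  μ² - 7.7μ - 22.80385 ≥ 0
Quadratic formula (positive root): μ = [λ + √(λ² + 4×22.80385)]/2
Discriminant: 59.29 + 4×22.80385 = 150.5054, √150.5054 = 12.2681
μ ≥ (7.7 + 12.2681)/2 = 9.9840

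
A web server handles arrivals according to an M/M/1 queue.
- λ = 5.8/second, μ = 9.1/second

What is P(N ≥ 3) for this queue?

ρ = λ/μ = 5.8/9.1 = 0.63736
P(N ≥ n) = ρⁿ
P(N ≥ 3) = 0.63736^3
P(N ≥ 3) = 0.2589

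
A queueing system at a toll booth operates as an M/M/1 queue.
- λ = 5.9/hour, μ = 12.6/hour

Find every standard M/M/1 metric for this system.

Step 1: ρ = λ/μ = 5.9/12.6 = 0.4683
Step 2: L = λ/(μ-λ) = 5.9/6.70 = 0.8806
Step 3: Lq = λ²/(μ(μ-λ)) = 34.81/(12.6×6.70) = 0.4123
Step 4: W = 1/(μ-λ) = 1/6.70 = 0.14925
Step 5: Wq = λ/(μ(μ-λ)) = 5.9/(12.6×6.70) = 0.06989
Step 6: P(0) = 1-ρ = 0.5317
Verify: L = λW = 5.9×0.14925 = 0.8806 ✔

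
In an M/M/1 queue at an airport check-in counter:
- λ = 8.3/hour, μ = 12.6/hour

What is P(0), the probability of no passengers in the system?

ρ = λ/μ = 8.3/12.6 = 0.6587
P(0) = 1 - ρ = 1 - 0.6587 = 0.3413
The server is idle 34.13% of the time.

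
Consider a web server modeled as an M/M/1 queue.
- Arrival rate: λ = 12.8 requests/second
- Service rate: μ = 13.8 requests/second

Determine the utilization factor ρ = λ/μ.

Server utilization: ρ = λ/μ
ρ = 12.8/13.8 = 0.9275
The server is busy 92.75% of the time.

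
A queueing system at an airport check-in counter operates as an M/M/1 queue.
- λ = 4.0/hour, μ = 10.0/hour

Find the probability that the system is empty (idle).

ρ = λ/μ = 4.0/10.0 = 0.4000
P(0) = 1 - ρ = 1 - 0.4000 = 0.6000
The server is idle 60.00% of the time.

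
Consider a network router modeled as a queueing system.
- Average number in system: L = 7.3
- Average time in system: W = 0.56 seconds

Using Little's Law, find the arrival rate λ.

Little's Law: L = λW, so λ = L/W
λ = 7.3/0.56 = 13.0357 packets/second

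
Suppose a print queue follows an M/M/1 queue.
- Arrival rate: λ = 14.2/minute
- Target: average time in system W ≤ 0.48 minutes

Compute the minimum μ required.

For M/M/1: W = 1/(μ-λ)
Need W ≤ 0.48, so 1/(μ-λ) ≤ 0.48
μ - λ ≥ 1/0.48 = 2.0833
μ ≥ 14.2 + 2.0833 = 16.2833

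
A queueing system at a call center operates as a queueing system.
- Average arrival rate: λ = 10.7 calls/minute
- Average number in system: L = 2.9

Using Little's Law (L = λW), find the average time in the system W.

Little's Law: L = λW, so W = L/λ
W = 2.9/10.7 = 0.2710 minutes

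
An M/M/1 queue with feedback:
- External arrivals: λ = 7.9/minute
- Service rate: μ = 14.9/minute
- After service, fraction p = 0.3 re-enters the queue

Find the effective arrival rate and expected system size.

Effective arrival rate: λ_eff = λ/(1-p) = 7.9/(1-0.3) = 7.9/0.70 = 11.2857
ρ = λ_eff/μ = 11.2857/14.9 = 0.75743
L = ρ/(1-ρ) = 0.75743/(1-0.75743) = 3.1225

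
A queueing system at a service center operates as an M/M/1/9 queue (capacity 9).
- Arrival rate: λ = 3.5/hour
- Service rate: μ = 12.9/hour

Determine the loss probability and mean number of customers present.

ρ = λ/μ = 3.5/12.9 = 0.27132
P₀ = (1-ρ)/(1-ρ^(K+1)) = (1-0.27132)/(1-0.27132^10) = 0.7287/1.0000 = 0.7287
P_K = P₀×ρ^K = 0.7287 × 0.27132^9 = 0.7287 × 0.000007968 = 0.000005806
Blocking probability P_9 = 0.000005806 (0.0005806%)
L = ρ[1 - (K+1)ρ^K + Kρ^(K+1)] / [(1-ρ)(1-ρ^(K+1))]
L = 0.27132 × (1 - 10×0.000007968 + 9×0.000002162) / ((1 - 0.27132) × (1 - 0.000002162)) = 0.3723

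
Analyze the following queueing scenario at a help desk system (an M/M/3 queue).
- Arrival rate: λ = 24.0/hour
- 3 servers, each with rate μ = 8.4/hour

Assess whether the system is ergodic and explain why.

Stability requires ρ = λ/(cμ) < 1
ρ = 24.0/(3 × 8.4) = 24.0/25.20 = 0.9524
Since 0.9524 < 1, the system is STABLE.
The servers are busy 95.24% of the time.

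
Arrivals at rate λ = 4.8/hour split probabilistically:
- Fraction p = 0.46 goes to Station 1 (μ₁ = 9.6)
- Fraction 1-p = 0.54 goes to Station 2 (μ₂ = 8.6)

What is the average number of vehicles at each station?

Effective rates: λ₁ = 4.8×0.46 = 2.208, λ₂ = 4.8×0.54 = 2.592
Station 1: ρ₁ = 2.208/9.6 = 0.2300, L₁ = ρ₁/(1-ρ₁) = 0.2300/(1-0.2300) = 0.2987
Station 2: ρ₂ = 2.592/8.6 = 0.3014, L₂ = ρ₂/(1-ρ₂) = 0.3014/(1-0.3014) = 0.4314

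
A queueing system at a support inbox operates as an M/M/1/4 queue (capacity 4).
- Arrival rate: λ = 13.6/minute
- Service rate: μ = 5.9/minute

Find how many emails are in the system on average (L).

ρ = λ/μ = 13.6/5.9 = 2.3051
P₀ = (1-ρ)/(1-ρ^(K+1)) = (1-2.3051)/(1-2.3051^5) = -1.3051/-64.0802 = 0.02037
P_K = P₀×ρ^K = 0.020367 × 2.3051^4 = 0.020367 × 28.2331 = 0.5750
L = ρ[1 - (K+1)ρ^K + Kρ^(K+1)] / [(1-ρ)(1-ρ^(K+1))]
L = 2.3051 × (1 - 5×28.2331 + 4×65.0802) / ((1 - 2.3051) × (1 - 65.0802)) = 3.3118 emails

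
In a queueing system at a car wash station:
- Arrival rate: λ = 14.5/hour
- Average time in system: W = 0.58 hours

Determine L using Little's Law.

Little's Law: L = λW
L = 14.5 × 0.58 = 8.4100 cars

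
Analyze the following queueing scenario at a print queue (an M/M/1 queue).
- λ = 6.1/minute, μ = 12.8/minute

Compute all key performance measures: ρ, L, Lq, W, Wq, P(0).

Step 1: ρ = λ/μ = 6.1/12.8 = 0.4766
Step 2: L = λ/(μ-λ) = 6.1/6.70 = 0.9104
Step 3: Lq = λ²/(μ(μ-λ)) = 37.21/(12.8×6.70) = 0.4339
Step 4: W = 1/(μ-λ) = 1/6.70 = 0.14925
Step 5: Wq = λ/(μ(μ-λ)) = 6.1/(12.8×6.70) = 0.07113
Step 6: P(0) = 1-ρ = 0.5234
Verify: L = λW = 6.1×0.14925 = 0.9104 ✔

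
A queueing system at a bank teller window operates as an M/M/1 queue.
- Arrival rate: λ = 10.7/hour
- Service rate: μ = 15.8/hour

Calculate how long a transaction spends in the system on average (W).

First, compute utilization: ρ = λ/μ = 10.7/15.8 = 0.6772
For M/M/1: W = 1/(μ-λ)
W = 1/(15.8-10.7) = 1/5.10
W = 0.1961 hours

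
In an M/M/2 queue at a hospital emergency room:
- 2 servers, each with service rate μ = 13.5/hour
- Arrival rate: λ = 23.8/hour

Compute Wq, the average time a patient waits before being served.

Traffic intensity: ρ = λ/(cμ) = 23.8/(2×13.5) = 0.8815
Since ρ = 0.8815 < 1, system is stable.
Offered load a = λ/μ = cρ = 23.8/13.5 = 1.7630
P₀ = [ Σₙ₌₀^1 aⁿ/n! + a^2/(2!(1-ρ)) ]⁻¹
Σ = a^0/0! + a^1/1! = 1.0000 + 1.7630 = 2.7630
a^2/(2!(1-ρ)) = 3.10804/(2 × 0.118519) = 13.1120
P₀ = 1/(2.7630 + 13.1120) = 0.06299
Lq = P₀·a^2·ρ / (2!(1-ρ)²) = 0.06299213 × 3.108038 × 0.8814815 / (2 × 0.01404664) = 6.1430
Wq = Lq/λ = 6.1430/23.8 = 0.2581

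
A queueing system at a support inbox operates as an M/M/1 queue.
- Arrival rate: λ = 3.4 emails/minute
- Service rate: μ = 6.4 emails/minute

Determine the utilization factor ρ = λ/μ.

Server utilization: ρ = λ/μ
ρ = 3.4/6.4 = 0.5312
The server is busy 53.12% of the time.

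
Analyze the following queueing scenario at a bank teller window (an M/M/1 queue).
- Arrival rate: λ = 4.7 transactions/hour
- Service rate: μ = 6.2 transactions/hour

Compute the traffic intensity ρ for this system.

Server utilization: ρ = λ/μ
ρ = 4.7/6.2 = 0.7581
The server is busy 75.81% of the time.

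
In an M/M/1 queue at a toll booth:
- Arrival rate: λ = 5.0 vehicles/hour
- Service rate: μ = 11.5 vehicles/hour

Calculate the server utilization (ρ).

Server utilization: ρ = λ/μ
ρ = 5.0/11.5 = 0.4348
The server is busy 43.48% of the time.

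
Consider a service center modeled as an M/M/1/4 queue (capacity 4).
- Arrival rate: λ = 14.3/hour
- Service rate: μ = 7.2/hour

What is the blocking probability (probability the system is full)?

ρ = λ/μ = 14.3/7.2 = 1.9861
P₀ = (1-ρ)/(1-ρ^(K+1)) = (1-1.9861)/(1-1.9861^5) = -0.9861/-29.9033 = 0.03298
P_K = P₀×ρ^K = 0.032976 × 1.9861^4 = 0.032976 × 15.5598 = 0.5131
Blocking probability = 51.31%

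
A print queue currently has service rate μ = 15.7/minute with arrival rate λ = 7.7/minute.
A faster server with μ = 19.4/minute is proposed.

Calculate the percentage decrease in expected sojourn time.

System 1: ρ₁ = 7.7/15.7 = 0.4904, W₁ = 1/(15.7-7.7) = 0.1250
System 2: ρ₂ = 7.7/19.4 = 0.3969, W₂ = 1/(19.4-7.7) = 0.08547
Improvement: (W₁-W₂)/W₁ = (0.1250-0.08547)/0.1250 = 31.62%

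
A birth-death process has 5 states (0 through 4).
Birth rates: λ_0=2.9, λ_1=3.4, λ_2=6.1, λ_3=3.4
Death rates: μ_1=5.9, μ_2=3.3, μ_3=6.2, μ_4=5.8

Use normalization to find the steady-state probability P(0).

Ratios P(n)/P(0) = (λ₀···λₙ₋₁)/(μ₁···μₙ):
P(1)/P(0) = (2.9)/(5.9) = 0.4915
P(2)/P(0) = (2.9×3.4)/(5.9×3.3) = 0.5064
P(3)/P(0) = (2.9×3.4×6.1)/(5.9×3.3×6.2) = 0.4983
P(4)/P(0) = (2.9×3.4×6.1×3.4)/(5.9×3.3×6.2×5.8) = 0.2921

Normalization: ∑ P(n) = 1
P(0) × (1.0000 + 0.4915 + 0.5064 + 0.4983 + 0.2921) = 1
P(0) × 2.7883 = 1
P(0) = 1/2.7883 = 0.3586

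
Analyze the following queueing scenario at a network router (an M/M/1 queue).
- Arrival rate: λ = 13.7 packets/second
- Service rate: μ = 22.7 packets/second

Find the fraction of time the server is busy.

Server utilization: ρ = λ/μ
ρ = 13.7/22.7 = 0.6035
The server is busy 60.35% of the time.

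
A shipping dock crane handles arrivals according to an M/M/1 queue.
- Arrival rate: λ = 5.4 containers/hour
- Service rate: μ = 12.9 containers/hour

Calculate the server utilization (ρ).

Server utilization: ρ = λ/μ
ρ = 5.4/12.9 = 0.4186
The server is busy 41.86% of the time.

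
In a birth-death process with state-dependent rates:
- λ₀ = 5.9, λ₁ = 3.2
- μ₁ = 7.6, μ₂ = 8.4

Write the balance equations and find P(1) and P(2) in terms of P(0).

Balance equations:
State 0: λ₀P₀ = μ₁P₁ → P₁ = (λ₀/μ₁)P₀ = (5.9/7.6)P₀ = 0.7763P₀
State 1: P₂ = (λ₀λ₁)/(μ₁μ₂)P₀ = (5.9×3.2)/(7.6×8.4)P₀ = 0.2957P₀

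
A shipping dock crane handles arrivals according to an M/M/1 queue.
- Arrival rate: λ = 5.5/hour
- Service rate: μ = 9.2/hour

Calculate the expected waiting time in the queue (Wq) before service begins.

First, compute utilization: ρ = λ/μ = 5.5/9.2 = 0.5978
For M/M/1: Wq = λ/(μ(μ-λ))
Wq = 5.5/(9.2 × (9.2-5.5))
Wq = 5.5/(9.2 × 3.70)
Wq = 0.1616 hours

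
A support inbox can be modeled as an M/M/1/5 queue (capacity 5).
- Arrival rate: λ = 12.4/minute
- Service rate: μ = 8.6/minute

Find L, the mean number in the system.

ρ = λ/μ = 12.4/8.6 = 1.44186
P₀ = (1-ρ)/(1-ρ^(K+1)) = (1-1.44186)/(1-1.44186^6) = -0.44186/-7.9854 = 0.05533
P_K = P₀×ρ^K = 0.05533 × 1.44186^5 = 0.05533 × 6.2318 = 0.3448
L = ρ[1 - (K+1)ρ^K + Kρ^(K+1)] / [(1-ρ)(1-ρ^(K+1))]
L = 1.44186 × (1 - 6×6.2318 + 5×8.9854) / ((1 - 1.44186) × (1 - 8.9854)) = 3.4882 emails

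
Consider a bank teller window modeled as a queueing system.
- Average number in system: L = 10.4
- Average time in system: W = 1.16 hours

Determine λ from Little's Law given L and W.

Little's Law: L = λW, so λ = L/W
λ = 10.4/1.16 = 8.9655 transactions/hour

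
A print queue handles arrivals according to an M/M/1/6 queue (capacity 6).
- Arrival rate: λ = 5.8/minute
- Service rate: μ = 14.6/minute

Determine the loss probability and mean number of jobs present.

ρ = λ/μ = 5.8/14.6 = 0.39726
P₀ = (1-ρ)/(1-ρ^(K+1)) = (1-0.39726)/(1-0.39726^7) = 0.6027/0.9984 = 0.6037
P_K = P₀×ρ^K = 0.6037 × 0.39726^6 = 0.6037 × 0.003931 = 0.002373
Blocking probability P_6 = 0.002373 (0.24%)
L = ρ[1 - (K+1)ρ^K + Kρ^(K+1)] / [(1-ρ)(1-ρ^(K+1))]
L = 0.39726 × (1 - 7×0.003931 + 6×0.001561) / ((1 - 0.39726) × (1 - 0.001561)) = 0.6481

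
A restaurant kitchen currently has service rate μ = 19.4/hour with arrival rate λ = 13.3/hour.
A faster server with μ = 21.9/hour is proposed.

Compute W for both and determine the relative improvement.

System 1: ρ₁ = 13.3/19.4 = 0.6856, W₁ = 1/(19.4-13.3) = 0.16393
System 2: ρ₂ = 13.3/21.9 = 0.6073, W₂ = 1/(21.9-13.3) = 0.11628
Improvement: (W₁-W₂)/W₁ = (0.16393-0.11628)/0.16393 = 29.07%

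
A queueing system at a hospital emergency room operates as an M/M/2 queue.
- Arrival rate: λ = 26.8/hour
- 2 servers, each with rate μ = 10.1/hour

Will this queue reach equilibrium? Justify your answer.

Stability requires ρ = λ/(cμ) < 1
ρ = 26.8/(2 × 10.1) = 26.8/20.20 = 1.3267
Since 1.3267 ≥ 1, the system is UNSTABLE.
Need c > λ/μ = 26.8/10.1 = 2.65.
Minimum servers needed: c = 3.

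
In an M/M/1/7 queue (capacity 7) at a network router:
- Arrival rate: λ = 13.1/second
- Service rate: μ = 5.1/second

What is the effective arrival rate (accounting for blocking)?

ρ = λ/μ = 13.1/5.1 = 2.56863
P₀ = (1-ρ)/(1-ρ^(K+1)) = (1-2.56863)/(1-2.56863^8) = -1.5686/-1894.0139 = 0.0008282
P_K = P₀×ρ^K = 0.0008282 × 2.56863^7 = 0.0008282 × 737.7528 = 0.6110
λ_eff = λ(1-P_K) = 13.1 × (1 - 0.61101) = 13.1 × 0.38899 = 5.0958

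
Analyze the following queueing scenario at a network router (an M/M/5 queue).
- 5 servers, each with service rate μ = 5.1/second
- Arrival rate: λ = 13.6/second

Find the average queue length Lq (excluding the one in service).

Traffic intensity: ρ = λ/(cμ) = 13.6/(5×5.1) = 0.5333
Since ρ = 0.5333 < 1, system is stable.
Offered load a = λ/μ = cρ = 13.6/5.1 = 2.6667
P₀ = [ Σₙ₌₀^4 aⁿ/n! + a^5/(5!(1-ρ)) ]⁻¹
Σ = a^0/0! + a^1/1! + a^2/2! + a^3/3! + a^4/4! = 1.00000 + 2.66667 + 3.55556 + 3.16049 + 2.10700 = 12.4897
a^5/(5!(1-ρ)) = 134.8477/(120 × 0.46667) = 2.4080
P₀ = 1/(12.4897 + 2.4080) = 0.06712
Lq = P₀·a^5·ρ / (5!(1-ρ)²) = 0.06712 × 134.8477 × 0.5333 / (120 × 0.2178) = 0.1847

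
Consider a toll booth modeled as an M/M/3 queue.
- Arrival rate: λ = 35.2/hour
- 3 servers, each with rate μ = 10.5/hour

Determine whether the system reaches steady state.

Stability requires ρ = λ/(cμ) < 1
ρ = 35.2/(3 × 10.5) = 35.2/31.50 = 1.1175
Since 1.1175 ≥ 1, the system is UNSTABLE.
Need c > λ/μ = 35.2/10.5 = 3.35.
Minimum servers needed: c = 4.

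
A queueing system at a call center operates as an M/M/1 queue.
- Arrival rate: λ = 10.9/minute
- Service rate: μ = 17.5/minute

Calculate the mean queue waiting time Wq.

First, compute utilization: ρ = λ/μ = 10.9/17.5 = 0.6229
For M/M/1: Wq = λ/(μ(μ-λ))
Wq = 10.9/(17.5 × (17.5-10.9))
Wq = 10.9/(17.5 × 6.60)
Wq = 0.09437 minutes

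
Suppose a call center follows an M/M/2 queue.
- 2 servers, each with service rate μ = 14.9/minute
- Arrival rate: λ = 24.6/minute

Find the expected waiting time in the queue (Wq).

Traffic intensity: ρ = λ/(cμ) = 24.6/(2×14.9) = 0.8255
Since ρ = 0.8255 < 1, system is stable.
Offered load a = λ/μ = cρ = 24.6/14.9 = 1.6510
P₀ = [ Σₙ₌₀^1 aⁿ/n! + a^2/(2!(1-ρ)) ]⁻¹
Σ = a^0/0! + a^1/1! = 1.0000 + 1.6510 = 2.6510
a^2/(2!(1-ρ)) = 2.72582/(2 × 0.174497) = 7.8105
P₀ = 1/(2.6510 + 7.8105) = 0.09559
Lq = P₀·a^2·ρ / (2!(1-ρ)²) = 0.0955882 × 2.72582 × 0.825503 / (2 × 0.0304491) = 3.5320
Wq = Lq/λ = 3.5320/24.6 = 0.1436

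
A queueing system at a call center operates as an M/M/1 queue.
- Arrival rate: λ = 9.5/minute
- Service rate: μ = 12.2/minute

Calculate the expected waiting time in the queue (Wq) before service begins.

First, compute utilization: ρ = λ/μ = 9.5/12.2 = 0.7787
For M/M/1: Wq = λ/(μ(μ-λ))
Wq = 9.5/(12.2 × (12.2-9.5))
Wq = 9.5/(12.2 × 2.70)
Wq = 0.2884 minutes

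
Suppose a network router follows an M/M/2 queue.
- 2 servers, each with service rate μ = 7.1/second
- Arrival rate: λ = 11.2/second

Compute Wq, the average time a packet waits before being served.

Traffic intensity: ρ = λ/(cμ) = 11.2/(2×7.1) = 0.7887
Since ρ = 0.7887 < 1, system is stable.
Offered load a = λ/μ = cρ = 11.2/7.1 = 1.5775
P₀ = [ Σₙ₌₀^1 aⁿ/n! + a^2/(2!(1-ρ)) ]⁻¹
Σ = a^0/0! + a^1/1! = 1.0000 + 1.5775 = 2.5775
a^2/(2!(1-ρ)) = 2.48840/(2 × 0.211268) = 5.8892
P₀ = 1/(2.5775 + 5.8892) = 0.1181
Lq = P₀·a^2·ρ / (2!(1-ρ)²) = 0.11811 × 2.4884 × 0.78873 / (2 × 0.044634) = 2.5968
Wq = Lq/λ = 2.5968/11.2 = 0.2319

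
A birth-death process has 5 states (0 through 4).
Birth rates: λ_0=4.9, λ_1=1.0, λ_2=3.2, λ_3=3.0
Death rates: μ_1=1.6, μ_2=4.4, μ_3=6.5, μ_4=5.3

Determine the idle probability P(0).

Ratios P(n)/P(0) = (λ₀···λₙ₋₁)/(μ₁···μₙ):
P(1)/P(0) = (4.9)/(1.6) = 3.0625
P(2)/P(0) = (4.9×1.0)/(1.6×4.4) = 0.69602
P(3)/P(0) = (4.9×1.0×3.2)/(1.6×4.4×6.5) = 0.34266
P(4)/P(0) = (4.9×1.0×3.2×3.0)/(1.6×4.4×6.5×5.3) = 0.19396

Normalization: ∑ P(n) = 1
P(0) × (1.0000 + 3.0625 + 0.69602 + 0.34266 + 0.19396) = 1
P(0) × 5.2951 = 1
P(0) = 1/5.2951 = 0.1889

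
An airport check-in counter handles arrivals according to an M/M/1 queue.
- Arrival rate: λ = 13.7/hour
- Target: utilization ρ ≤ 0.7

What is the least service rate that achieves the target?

ρ = λ/μ, so μ = λ/ρ
μ ≥ 13.7/0.7 = 19.5714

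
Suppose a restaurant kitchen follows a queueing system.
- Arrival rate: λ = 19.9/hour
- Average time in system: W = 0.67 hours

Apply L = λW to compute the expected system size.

Little's Law: L = λW
L = 19.9 × 0.67 = 13.3330 orders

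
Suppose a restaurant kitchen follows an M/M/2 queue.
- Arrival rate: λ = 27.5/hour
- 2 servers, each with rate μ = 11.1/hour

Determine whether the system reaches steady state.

Stability requires ρ = λ/(cμ) < 1
ρ = 27.5/(2 × 11.1) = 27.5/22.20 = 1.2387
Since 1.2387 ≥ 1, the system is UNSTABLE.
Need c > λ/μ = 27.5/11.1 = 2.48.
Minimum servers needed: c = 3.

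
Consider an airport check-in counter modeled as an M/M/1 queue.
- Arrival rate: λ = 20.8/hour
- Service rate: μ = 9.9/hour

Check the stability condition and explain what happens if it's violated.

Stability requires ρ = λ/(cμ) < 1
ρ = 20.8/(1 × 9.9) = 20.8/9.90 = 2.1010
Since 2.1010 ≥ 1, the system is UNSTABLE.
Queue grows without bound. Need μ > λ = 20.8.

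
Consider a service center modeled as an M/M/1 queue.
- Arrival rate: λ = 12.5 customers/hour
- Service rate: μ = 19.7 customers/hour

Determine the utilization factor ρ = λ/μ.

Server utilization: ρ = λ/μ
ρ = 12.5/19.7 = 0.6345
The server is busy 63.45% of the time.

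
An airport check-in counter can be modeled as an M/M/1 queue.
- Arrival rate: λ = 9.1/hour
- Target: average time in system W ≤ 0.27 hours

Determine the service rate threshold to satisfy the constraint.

For M/M/1: W = 1/(μ-λ)
Need W ≤ 0.27, so 1/(μ-λ) ≤ 0.27
μ - λ ≥ 1/0.27 = 3.7037
μ ≥ 9.1 + 3.7037 = 12.8037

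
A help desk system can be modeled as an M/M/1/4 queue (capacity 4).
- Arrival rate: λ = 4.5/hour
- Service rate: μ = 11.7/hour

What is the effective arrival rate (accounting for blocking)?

ρ = λ/μ = 4.5/11.7 = 0.38462
P₀ = (1-ρ)/(1-ρ^(K+1)) = (1-0.38462)/(1-0.38462^5) = 0.6154/0.9916 = 0.6206
P_K = P₀×ρ^K = 0.6206 × 0.38462^4 = 0.6206 × 0.02188 = 0.01358
λ_eff = λ(1-P_K) = 4.5 × (1 - 0.01358) = 4.5 × 0.98642 = 4.4389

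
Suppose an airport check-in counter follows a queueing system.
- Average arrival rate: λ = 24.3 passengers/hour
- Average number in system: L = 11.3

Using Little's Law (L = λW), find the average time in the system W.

Little's Law: L = λW, so W = L/λ
W = 11.3/24.3 = 0.4650 hours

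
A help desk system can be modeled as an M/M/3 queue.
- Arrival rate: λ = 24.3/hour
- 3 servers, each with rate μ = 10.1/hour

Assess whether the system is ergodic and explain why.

Stability requires ρ = λ/(cμ) < 1
ρ = 24.3/(3 × 10.1) = 24.3/30.30 = 0.8020
Since 0.8020 < 1, the system is STABLE.
The servers are busy 80.20% of the time.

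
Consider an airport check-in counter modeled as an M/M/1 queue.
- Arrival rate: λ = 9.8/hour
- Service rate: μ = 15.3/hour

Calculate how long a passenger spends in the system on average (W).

First, compute utilization: ρ = λ/μ = 9.8/15.3 = 0.6405
For M/M/1: W = 1/(μ-λ)
W = 1/(15.3-9.8) = 1/5.50
W = 0.1818 hours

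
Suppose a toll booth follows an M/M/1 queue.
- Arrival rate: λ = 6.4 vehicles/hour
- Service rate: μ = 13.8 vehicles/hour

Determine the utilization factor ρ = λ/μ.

Server utilization: ρ = λ/μ
ρ = 6.4/13.8 = 0.4638
The server is busy 46.38% of the time.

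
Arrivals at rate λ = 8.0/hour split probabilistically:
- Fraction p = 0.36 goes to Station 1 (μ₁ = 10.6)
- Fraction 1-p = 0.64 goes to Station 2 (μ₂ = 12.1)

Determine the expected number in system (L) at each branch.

Effective rates: λ₁ = 8.0×0.36 = 2.88, λ₂ = 8.0×0.64 = 5.12
Station 1: ρ₁ = 2.88/10.6 = 0.2717, L₁ = ρ₁/(1-ρ₁) = 0.2717/(1-0.2717) = 0.3731
Station 2: ρ₂ = 5.12/12.1 = 0.42314, L₂ = ρ₂/(1-ρ₂) = 0.42314/(1-0.42314) = 0.7335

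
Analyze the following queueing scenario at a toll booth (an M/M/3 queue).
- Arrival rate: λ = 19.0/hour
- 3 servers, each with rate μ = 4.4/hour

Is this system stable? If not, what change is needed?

Stability requires ρ = λ/(cμ) < 1
ρ = 19.0/(3 × 4.4) = 19.0/13.20 = 1.4394
Since 1.4394 ≥ 1, the system is UNSTABLE.
Need c > λ/μ = 19.0/4.4 = 4.32.
Minimum servers needed: c = 5.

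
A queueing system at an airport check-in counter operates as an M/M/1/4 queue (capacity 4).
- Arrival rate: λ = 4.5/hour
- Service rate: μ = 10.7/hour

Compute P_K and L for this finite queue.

ρ = λ/μ = 4.5/10.7 = 0.42056
P₀ = (1-ρ)/(1-ρ^(K+1)) = (1-0.42056)/(1-0.42056^5) = 0.5794/0.9868 = 0.5872
P_K = P₀×ρ^K = 0.5872 × 0.42056^4 = 0.5872 × 0.03128 = 0.01837
Blocking probability P_4 = 0.01837 (1.84%)
L = ρ[1 - (K+1)ρ^K + Kρ^(K+1)] / [(1-ρ)(1-ρ^(K+1))]
L = 0.42056 × (1 - 5×0.031283 + 4×0.013156) / ((1 - 0.42056) × (1 - 0.013156)) = 0.6591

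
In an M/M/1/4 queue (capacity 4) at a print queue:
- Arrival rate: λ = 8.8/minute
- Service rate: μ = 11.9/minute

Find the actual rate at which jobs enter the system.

ρ = λ/μ = 8.8/11.9 = 0.7395
P₀ = (1-ρ)/(1-ρ^(K+1)) = (1-0.7395)/(1-0.7395^5) = 0.2605/0.7788 = 0.3345
P_K = P₀×ρ^K = 0.3345 × 0.7395^4 = 0.3345 × 0.2991 = 0.1000
λ_eff = λ(1-P_K) = 8.8 × (1 - 0.10002) = 8.8 × 0.89998 = 7.9198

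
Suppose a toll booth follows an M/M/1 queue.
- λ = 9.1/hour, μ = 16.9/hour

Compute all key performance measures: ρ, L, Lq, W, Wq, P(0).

Step 1: ρ = λ/μ = 9.1/16.9 = 0.5385
Step 2: L = λ/(μ-λ) = 9.1/7.80 = 1.1667
Step 3: Lq = λ²/(μ(μ-λ)) = 82.81/(16.9×7.80) = 0.6282
Step 4: W = 1/(μ-λ) = 1/7.80 = 0.12821
Step 5: Wq = λ/(μ(μ-λ)) = 9.1/(16.9×7.80) = 0.06903
Step 6: P(0) = 1-ρ = 0.4615
Verify: L = λW = 9.1×0.12821 = 1.1667 ✔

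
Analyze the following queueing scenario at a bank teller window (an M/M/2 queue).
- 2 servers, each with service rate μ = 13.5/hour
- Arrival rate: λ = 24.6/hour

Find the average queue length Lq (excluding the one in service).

Traffic intensity: ρ = λ/(cμ) = 24.6/(2×13.5) = 0.9111
Since ρ = 0.9111 < 1, system is stable.
Offered load a = λ/μ = cρ = 24.6/13.5 = 1.8222
P₀ = [ Σₙ₌₀^1 aⁿ/n! + a^2/(2!(1-ρ)) ]⁻¹
Σ = a^0/0! + a^1/1! = 1.0000 + 1.8222 = 2.8222
a^2/(2!(1-ρ)) = 3.3205/(2 × 0.088889) = 18.6778
P₀ = 1/(2.8222 + 18.6778) = 0.04651
Lq = P₀·a^2·ρ / (2!(1-ρ)²) = 0.0465116 × 3.32049 × 0.911111 / (2 × 0.00790123) = 8.9045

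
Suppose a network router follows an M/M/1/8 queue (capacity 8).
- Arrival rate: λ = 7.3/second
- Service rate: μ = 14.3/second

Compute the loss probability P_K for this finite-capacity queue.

ρ = λ/μ = 7.3/14.3 = 0.51049
P₀ = (1-ρ)/(1-ρ^(K+1)) = (1-0.51049)/(1-0.51049^9) = 0.4895/0.9976 = 0.4907
P_K = P₀×ρ^K = 0.4907 × 0.51049^8 = 0.4907 × 0.004612 = 0.002263
Blocking probability = 0.23%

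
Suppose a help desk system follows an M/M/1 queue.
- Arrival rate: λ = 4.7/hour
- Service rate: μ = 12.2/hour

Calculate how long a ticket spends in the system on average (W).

First, compute utilization: ρ = λ/μ = 4.7/12.2 = 0.3852
For M/M/1: W = 1/(μ-λ)
W = 1/(12.2-4.7) = 1/7.50
W = 0.1333 hours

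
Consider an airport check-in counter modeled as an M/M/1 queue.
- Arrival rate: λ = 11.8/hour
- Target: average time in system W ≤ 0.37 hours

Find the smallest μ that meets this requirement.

For M/M/1: W = 1/(μ-λ)
Need W ≤ 0.37, so 1/(μ-λ) ≤ 0.37
μ - λ ≥ 1/0.37 = 2.7027
μ ≥ 11.8 + 2.7027 = 14.5027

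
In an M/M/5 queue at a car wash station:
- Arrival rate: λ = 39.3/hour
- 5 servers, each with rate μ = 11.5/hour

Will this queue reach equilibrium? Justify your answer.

Stability requires ρ = λ/(cμ) < 1
ρ = 39.3/(5 × 11.5) = 39.3/57.50 = 0.6835
Since 0.6835 < 1, the system is STABLE.
The servers are busy 68.35% of the time.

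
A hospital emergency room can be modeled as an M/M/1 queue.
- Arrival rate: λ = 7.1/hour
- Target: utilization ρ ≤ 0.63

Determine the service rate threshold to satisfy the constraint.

ρ = λ/μ, so μ = λ/ρ
μ ≥ 7.1/0.63 = 11.2698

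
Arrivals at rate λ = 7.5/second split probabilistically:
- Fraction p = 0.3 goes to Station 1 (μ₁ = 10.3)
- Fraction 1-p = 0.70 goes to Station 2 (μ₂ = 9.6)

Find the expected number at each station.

Effective rates: λ₁ = 7.5×0.3 = 2.25, λ₂ = 7.5×0.70 = 5.25
Station 1: ρ₁ = 2.25/10.3 = 0.21845, L₁ = ρ₁/(1-ρ₁) = 0.21845/(1-0.21845) = 0.2795
Station 2: ρ₂ = 5.25/9.6 = 0.54688, L₂ = ρ₂/(1-ρ₂) = 0.54688/(1-0.54688) = 1.2069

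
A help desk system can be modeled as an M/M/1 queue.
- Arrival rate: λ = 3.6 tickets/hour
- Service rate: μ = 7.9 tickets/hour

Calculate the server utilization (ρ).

Server utilization: ρ = λ/μ
ρ = 3.6/7.9 = 0.4557
The server is busy 45.57% of the time.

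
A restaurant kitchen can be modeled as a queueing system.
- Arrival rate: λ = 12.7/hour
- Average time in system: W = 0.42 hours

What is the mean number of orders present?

Little's Law: L = λW
L = 12.7 × 0.42 = 5.3340 orders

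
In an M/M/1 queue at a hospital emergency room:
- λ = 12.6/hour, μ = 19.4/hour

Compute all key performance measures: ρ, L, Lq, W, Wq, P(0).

Step 1: ρ = λ/μ = 12.6/19.4 = 0.6495
Step 2: L = λ/(μ-λ) = 12.6/6.80 = 1.8529
Step 3: Lq = λ²/(μ(μ-λ)) = 158.76/(19.4×6.80) = 1.2035
Step 4: W = 1/(μ-λ) = 1/6.80 = 0.147059
Step 5: Wq = λ/(μ(μ-λ)) = 12.6/(19.4×6.80) = 0.09551
Step 6: P(0) = 1-ρ = 0.3505
Verify: L = λW = 12.6×0.147059 = 1.8529 ✔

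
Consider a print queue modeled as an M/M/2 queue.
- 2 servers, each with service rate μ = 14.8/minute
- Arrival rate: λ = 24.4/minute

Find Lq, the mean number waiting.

Traffic intensity: ρ = λ/(cμ) = 24.4/(2×14.8) = 0.8243
Since ρ = 0.8243 < 1, system is stable.
Offered load a = λ/μ = cρ = 24.4/14.8 = 1.6486
P₀ = [ Σₙ₌₀^1 aⁿ/n! + a^2/(2!(1-ρ)) ]⁻¹
Σ = a^0/0! + a^1/1! = 1.0000 + 1.6486 = 2.6486
a^2/(2!(1-ρ)) = 2.718042/(2 × 0.1756757) = 7.7360
P₀ = 1/(2.6486 + 7.7360) = 0.09630
Lq = P₀·a^2·ρ / (2!(1-ρ)²) = 0.0962963 × 2.71804 × 0.824324 / (2 × 0.0308619) = 3.4955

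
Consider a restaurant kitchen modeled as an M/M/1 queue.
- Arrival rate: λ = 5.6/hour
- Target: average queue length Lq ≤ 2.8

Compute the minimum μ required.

For M/M/1: Lq = λ²/(μ(μ-λ))
Need Lq ≤ 2.8, i.e. μ(μ-λ) ≥ λ²/2.8
μ² - 5.6μ - 31.36/2.8 ≥ 0  →  μ² - 5.6μ - 11.2000 ≥ 0
Quadratic formula (positive root): μ = [λ + √(λ² + 4×11.2000)]/2
Discriminant: 31.36 + 4×11.2000 = 76.1600, √76.1600 = 8.7270
μ ≥ (5.6 + 8.7270)/2 = 7.1635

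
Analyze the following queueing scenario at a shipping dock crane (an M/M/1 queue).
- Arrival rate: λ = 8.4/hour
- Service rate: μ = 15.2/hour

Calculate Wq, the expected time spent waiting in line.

First, compute utilization: ρ = λ/μ = 8.4/15.2 = 0.5526
For M/M/1: Wq = λ/(μ(μ-λ))
Wq = 8.4/(15.2 × (15.2-8.4))
Wq = 8.4/(15.2 × 6.80)
Wq = 0.08127 hours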